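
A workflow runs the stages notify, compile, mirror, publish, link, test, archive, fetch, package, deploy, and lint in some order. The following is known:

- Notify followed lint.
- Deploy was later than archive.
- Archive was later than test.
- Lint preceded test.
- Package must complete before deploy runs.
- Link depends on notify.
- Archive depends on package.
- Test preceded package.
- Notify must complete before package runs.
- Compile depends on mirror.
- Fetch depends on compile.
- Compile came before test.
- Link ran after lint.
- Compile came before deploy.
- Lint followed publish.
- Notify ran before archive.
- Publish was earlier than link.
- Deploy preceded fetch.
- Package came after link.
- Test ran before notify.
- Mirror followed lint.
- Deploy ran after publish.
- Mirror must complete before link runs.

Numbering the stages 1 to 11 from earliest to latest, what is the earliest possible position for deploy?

Archive, compile, link, lint, mirror, notify, package, publish, and test must all come before deploy — 9 forced predecessors.
Nothing else is forced ahead of deploy, so its earliest slot is position 9 + 1 = 10.

10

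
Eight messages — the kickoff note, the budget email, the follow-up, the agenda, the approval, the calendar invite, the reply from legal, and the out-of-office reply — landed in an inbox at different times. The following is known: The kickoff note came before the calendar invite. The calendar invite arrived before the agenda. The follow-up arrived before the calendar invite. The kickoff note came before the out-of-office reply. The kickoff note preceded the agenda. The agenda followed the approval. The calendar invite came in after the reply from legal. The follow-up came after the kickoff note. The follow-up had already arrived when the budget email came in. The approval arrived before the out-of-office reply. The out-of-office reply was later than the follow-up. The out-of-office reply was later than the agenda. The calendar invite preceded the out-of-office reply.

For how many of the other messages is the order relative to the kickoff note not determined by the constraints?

2

Forced after the kickoff note: the agenda, the budget email, the calendar invite, the follow-up, and the out-of-office reply.
That leaves the approval and the reply from legal with no forced order relative to the kickoff note — 2.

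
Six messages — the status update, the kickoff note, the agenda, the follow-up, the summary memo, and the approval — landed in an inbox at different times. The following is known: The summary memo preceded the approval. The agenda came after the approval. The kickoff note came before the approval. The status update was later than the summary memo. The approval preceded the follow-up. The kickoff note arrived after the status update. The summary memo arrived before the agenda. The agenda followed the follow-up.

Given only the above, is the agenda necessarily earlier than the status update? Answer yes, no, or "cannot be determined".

no

Tracing the constraints gives the status update → the kickoff note → the approval → the agenda, so the status update must come before the agenda.
That means the agenda cannot be before the status update.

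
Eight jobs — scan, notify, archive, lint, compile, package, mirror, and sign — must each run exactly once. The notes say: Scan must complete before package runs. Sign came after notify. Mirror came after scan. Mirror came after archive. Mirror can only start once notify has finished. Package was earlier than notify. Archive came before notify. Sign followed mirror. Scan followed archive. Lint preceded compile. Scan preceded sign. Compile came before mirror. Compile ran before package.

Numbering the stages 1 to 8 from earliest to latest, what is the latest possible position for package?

5

Package must come before mirror, notify, and sign — 3 stages forced after it.
Everything else can be placed before package in some valid order, so package can sit as late as position 8 − 3 = 5.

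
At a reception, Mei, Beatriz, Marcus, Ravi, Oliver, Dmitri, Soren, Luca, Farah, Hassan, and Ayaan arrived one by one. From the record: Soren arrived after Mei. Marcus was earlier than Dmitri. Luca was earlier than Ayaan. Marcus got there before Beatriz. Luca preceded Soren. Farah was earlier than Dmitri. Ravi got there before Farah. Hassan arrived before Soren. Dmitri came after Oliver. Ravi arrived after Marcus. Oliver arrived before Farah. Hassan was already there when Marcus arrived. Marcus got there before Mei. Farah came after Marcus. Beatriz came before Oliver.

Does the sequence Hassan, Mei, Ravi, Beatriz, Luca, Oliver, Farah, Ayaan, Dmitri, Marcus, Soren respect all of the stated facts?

no

The constraints require Marcus before Mei, but in the proposed sequence Mei appears ahead of Marcus. That one violation is enough.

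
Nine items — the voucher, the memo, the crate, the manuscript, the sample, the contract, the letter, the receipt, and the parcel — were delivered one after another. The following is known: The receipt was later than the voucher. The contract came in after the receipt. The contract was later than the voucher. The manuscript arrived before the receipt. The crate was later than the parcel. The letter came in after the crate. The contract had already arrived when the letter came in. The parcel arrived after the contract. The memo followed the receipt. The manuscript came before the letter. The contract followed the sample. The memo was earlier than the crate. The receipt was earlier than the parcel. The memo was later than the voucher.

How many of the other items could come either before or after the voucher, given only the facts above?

Forced after the voucher: the contract, the crate, the letter, the memo, the parcel, and the receipt.
That leaves the manuscript and the sample with no forced order relative to the voucher — 2.

2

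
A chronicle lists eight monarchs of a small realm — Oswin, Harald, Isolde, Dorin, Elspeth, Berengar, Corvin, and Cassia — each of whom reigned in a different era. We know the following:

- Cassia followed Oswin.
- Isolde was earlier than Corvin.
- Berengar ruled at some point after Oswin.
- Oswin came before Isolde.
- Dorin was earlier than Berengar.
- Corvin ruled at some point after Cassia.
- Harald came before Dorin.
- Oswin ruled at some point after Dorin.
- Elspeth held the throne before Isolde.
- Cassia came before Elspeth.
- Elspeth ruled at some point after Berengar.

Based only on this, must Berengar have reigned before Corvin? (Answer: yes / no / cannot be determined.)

yes

Chain the constraints: Berengar → Elspeth → Isolde → Corvin. Each link is directly stated, so Berengar comes before Corvin.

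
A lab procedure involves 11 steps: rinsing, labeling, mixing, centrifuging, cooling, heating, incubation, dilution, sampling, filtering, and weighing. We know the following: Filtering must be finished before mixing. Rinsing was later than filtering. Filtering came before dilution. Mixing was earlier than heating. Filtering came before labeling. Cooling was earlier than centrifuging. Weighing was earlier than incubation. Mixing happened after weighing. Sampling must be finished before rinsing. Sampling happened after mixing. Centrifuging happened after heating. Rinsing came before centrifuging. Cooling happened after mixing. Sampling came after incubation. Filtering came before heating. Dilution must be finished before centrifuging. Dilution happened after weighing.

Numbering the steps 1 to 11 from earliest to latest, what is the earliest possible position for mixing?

Filtering and weighing must both come before mixing — 2 forced predecessors.
Nothing else is forced ahead of mixing, so its earliest slot is position 2 + 1 = 3.

3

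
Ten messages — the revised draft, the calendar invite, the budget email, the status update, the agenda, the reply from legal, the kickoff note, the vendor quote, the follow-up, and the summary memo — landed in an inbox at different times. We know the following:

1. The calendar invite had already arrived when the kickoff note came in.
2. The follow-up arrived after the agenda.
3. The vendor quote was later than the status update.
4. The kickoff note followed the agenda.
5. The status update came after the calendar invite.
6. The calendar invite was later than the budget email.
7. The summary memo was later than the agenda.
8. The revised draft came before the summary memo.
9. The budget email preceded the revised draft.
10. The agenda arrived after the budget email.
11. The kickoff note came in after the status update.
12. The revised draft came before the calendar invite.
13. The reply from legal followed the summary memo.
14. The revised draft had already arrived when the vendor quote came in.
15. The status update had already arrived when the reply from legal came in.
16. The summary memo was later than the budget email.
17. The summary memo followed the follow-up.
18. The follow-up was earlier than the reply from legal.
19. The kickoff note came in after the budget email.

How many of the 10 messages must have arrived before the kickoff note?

Directly stated before the kickoff note: the agenda, the budget email, the calendar invite, and the status update.
The revised draft reaches the kickoff note via the revised draft → the calendar invite → the kickoff note.
No chain forces the vendor quote (or any of the others) ahead of the kickoff note.
That's the agenda, the budget email, the calendar invite, the revised draft, and the status update — 5 in all.

5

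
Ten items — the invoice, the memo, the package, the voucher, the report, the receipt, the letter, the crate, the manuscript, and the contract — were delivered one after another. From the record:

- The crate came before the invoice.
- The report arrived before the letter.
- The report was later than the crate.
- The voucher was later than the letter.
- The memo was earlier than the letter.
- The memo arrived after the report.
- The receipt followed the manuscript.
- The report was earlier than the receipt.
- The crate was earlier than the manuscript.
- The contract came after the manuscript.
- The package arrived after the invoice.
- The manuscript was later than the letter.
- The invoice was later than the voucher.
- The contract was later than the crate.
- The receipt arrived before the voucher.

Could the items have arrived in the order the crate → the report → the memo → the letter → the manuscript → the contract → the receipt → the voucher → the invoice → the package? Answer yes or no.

yes

Check each stated constraint against the proposed order — e.g. the crate is ahead of the contract; the crate is ahead of the invoice. Every pair is in the required order; nothing is violated.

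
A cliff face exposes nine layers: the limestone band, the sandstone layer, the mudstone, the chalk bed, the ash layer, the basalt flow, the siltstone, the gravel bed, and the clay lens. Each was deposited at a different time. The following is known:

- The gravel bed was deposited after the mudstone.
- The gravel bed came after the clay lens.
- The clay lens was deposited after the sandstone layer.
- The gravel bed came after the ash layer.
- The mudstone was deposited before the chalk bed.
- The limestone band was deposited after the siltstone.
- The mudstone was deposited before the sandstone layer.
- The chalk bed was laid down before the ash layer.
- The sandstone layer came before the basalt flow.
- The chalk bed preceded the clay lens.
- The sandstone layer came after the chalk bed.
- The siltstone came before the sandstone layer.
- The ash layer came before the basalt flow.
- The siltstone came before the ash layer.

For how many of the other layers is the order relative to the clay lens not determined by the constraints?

Forced before the clay lens: the chalk bed, the mudstone, the sandstone layer, and the siltstone; forced after the clay lens: the gravel bed.
That leaves the ash layer, the basalt flow, and the limestone band with no forced order relative to the clay lens — 3.

3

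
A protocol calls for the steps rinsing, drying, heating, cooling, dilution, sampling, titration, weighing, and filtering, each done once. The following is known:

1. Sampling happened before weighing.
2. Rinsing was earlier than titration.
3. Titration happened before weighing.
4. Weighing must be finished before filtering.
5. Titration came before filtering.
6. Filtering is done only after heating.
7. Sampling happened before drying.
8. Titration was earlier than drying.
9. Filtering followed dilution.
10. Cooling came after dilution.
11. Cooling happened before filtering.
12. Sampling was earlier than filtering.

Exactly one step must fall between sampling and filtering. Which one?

weighing

Tracing the constraints gives sampling → weighing → filtering, so weighing sits after sampling and before filtering.
No other step is forced both after sampling and before filtering.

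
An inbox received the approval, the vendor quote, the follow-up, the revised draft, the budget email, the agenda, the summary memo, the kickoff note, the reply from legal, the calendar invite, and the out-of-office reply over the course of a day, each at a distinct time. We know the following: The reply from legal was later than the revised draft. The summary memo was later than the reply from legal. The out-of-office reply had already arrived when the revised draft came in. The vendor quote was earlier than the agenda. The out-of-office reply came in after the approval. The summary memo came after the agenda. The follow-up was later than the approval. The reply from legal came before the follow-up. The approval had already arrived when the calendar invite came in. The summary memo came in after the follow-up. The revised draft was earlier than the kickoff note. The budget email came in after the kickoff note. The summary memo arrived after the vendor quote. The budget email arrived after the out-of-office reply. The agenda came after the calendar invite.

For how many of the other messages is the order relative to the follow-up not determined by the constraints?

Forced before the follow-up: the approval, the out-of-office reply, the reply from legal, and the revised draft; forced after the follow-up: the summary memo.
That leaves the agenda, the budget email, the calendar invite, the kickoff note, and the vendor quote with no forced order relative to the follow-up — 5.

5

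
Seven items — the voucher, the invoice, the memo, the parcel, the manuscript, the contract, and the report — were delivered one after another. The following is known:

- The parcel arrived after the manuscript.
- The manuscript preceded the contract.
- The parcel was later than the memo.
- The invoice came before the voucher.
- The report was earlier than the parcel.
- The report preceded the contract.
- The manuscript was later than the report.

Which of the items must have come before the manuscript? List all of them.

the report

Directly stated before the manuscript: the report.
No chain forces the invoice (or any of the others) ahead of the manuscript.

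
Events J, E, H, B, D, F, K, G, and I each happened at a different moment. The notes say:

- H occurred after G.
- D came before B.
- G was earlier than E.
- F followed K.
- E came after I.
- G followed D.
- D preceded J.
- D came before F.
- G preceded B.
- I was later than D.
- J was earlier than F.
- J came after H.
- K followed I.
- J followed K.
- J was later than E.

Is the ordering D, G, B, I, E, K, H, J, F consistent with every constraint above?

Check each stated constraint against the proposed order — e.g. D is ahead of J; D is ahead of F. Every pair is in the required order; nothing is violated.

yes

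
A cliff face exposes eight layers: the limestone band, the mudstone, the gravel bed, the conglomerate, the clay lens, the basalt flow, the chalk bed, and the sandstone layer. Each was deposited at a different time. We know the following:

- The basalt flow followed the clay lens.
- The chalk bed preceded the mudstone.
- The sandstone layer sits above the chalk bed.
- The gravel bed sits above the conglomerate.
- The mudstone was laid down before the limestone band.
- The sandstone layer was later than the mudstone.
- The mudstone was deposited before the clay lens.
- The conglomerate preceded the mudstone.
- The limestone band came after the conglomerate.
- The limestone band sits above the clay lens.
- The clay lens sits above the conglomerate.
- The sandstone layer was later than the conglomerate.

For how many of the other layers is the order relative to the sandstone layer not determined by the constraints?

4

Forced before the sandstone layer: the chalk bed, the conglomerate, and the mudstone.
That leaves the basalt flow, the clay lens, the gravel bed, and the limestone band with no forced order relative to the sandstone layer — 4.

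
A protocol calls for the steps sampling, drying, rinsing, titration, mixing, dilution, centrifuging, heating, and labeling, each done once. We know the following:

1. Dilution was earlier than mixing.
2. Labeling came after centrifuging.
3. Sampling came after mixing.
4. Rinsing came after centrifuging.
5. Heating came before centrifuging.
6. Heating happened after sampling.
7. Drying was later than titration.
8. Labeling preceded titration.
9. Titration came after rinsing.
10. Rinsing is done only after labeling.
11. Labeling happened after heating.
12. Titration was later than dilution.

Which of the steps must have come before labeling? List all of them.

centrifuging, dilution, heating, mixing, sampling

Directly stated before labeling: centrifuging and heating.
Dilution reaches labeling via dilution → mixing → sampling → heating → labeling.
Mixing reaches labeling via mixing → sampling → heating → labeling.
Sampling reaches labeling via sampling → heating → labeling.
No chain forces titration (or any of the others) ahead of labeling.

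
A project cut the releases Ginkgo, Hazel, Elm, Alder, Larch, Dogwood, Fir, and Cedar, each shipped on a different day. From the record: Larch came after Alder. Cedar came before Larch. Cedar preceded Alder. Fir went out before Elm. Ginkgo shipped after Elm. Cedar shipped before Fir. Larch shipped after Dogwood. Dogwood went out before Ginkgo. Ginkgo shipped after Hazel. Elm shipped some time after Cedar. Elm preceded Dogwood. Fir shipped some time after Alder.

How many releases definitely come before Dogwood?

4

Directly stated before Dogwood: Elm.
Alder reaches Dogwood via Alder → Fir → Elm → Dogwood.
Cedar reaches Dogwood via Cedar → Elm → Dogwood.
Fir reaches Dogwood via Fir → Elm → Dogwood.
No chain forces Hazel (or any of the others) ahead of Dogwood.
That's Alder, Cedar, Elm, and Fir — 4 in all.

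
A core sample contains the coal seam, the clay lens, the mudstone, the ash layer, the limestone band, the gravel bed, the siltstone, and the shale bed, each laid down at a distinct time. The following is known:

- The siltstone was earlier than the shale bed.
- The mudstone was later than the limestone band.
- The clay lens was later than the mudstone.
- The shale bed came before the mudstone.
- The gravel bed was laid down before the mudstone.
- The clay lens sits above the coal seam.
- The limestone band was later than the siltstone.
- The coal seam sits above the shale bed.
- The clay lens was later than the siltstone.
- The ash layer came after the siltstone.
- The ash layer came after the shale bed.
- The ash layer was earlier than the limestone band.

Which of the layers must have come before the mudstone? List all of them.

the ash layer, the gravel bed, the limestone band, the shale bed, the siltstone

Directly stated before the mudstone: the gravel bed, the limestone band, and the shale bed.
The ash layer reaches the mudstone via the ash layer → the limestone band → the mudstone.
The siltstone reaches the mudstone via the siltstone → the limestone band → the mudstone.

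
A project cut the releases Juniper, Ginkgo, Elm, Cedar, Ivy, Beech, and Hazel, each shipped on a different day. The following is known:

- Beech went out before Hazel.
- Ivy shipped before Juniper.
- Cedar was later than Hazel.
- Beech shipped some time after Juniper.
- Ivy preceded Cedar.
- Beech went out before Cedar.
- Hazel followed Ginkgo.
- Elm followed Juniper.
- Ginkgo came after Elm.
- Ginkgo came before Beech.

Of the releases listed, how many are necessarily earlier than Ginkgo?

3

Directly stated before Ginkgo: Elm.
Ivy reaches Ginkgo via Ivy → Juniper → Elm → Ginkgo.
Juniper reaches Ginkgo via Juniper → Elm → Ginkgo.
No chain forces Hazel (or any of the others) ahead of Ginkgo.
That's Elm, Ivy, and Juniper — 3 in all.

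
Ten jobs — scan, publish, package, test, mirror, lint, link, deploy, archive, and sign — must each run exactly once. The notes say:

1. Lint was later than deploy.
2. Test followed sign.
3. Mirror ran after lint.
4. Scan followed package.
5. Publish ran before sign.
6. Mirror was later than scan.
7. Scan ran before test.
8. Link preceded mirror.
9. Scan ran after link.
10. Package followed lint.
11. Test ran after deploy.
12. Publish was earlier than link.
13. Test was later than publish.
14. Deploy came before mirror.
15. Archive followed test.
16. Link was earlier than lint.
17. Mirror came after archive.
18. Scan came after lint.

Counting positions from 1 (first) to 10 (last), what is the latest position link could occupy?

4

Link must come before archive, lint, mirror, package, scan, and test — 6 stages forced after it.
Everything else can be placed before link in some valid order, so link can sit as late as position 10 − 6 = 4.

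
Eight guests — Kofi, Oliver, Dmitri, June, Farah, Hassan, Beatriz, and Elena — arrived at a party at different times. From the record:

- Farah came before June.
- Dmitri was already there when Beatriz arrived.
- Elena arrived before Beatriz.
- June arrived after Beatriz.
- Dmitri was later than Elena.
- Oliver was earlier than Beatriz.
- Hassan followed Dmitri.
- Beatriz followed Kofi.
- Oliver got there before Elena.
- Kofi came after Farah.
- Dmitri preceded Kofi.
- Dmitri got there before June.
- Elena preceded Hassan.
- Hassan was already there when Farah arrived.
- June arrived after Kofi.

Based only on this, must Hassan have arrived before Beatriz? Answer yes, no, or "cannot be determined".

Chain the constraints: Hassan → Farah → Kofi → Beatriz. Each link is directly stated, so Hassan comes before Beatriz.

yes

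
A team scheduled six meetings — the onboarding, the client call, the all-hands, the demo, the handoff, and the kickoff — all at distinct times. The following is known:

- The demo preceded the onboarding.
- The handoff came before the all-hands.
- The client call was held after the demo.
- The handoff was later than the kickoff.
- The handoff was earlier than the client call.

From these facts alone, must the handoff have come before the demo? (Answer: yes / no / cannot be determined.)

No chain of stated constraints runs from the handoff to the demo, and none runs from the demo to the handoff either.
So the relative order of the handoff and the demo is not fixed by the given facts.

cannot be determined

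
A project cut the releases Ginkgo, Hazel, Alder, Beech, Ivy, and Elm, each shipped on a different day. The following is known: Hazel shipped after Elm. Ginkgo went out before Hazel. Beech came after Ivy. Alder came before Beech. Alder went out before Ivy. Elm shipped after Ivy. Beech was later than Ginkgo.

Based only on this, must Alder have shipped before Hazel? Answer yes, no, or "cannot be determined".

yes

Chain the constraints: Alder → Ivy → Elm → Hazel. Each link is directly stated, so Alder comes before Hazel.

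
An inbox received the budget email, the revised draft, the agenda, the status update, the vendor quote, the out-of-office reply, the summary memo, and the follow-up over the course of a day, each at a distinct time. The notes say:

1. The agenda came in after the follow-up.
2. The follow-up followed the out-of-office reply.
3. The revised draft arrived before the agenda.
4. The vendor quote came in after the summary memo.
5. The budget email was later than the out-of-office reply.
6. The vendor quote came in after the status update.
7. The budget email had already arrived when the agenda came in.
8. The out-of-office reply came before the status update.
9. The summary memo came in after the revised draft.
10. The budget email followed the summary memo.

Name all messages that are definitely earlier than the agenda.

the budget email, the follow-up, the out-of-office reply, the revised draft, the summary memo

Directly stated before the agenda: the budget email, the follow-up, and the revised draft.
The out-of-office reply reaches the agenda via the out-of-office reply → the follow-up → the agenda.
The summary memo reaches the agenda via the summary memo → the budget email → the agenda.
No chain forces the status update (or any of the others) ahead of the agenda.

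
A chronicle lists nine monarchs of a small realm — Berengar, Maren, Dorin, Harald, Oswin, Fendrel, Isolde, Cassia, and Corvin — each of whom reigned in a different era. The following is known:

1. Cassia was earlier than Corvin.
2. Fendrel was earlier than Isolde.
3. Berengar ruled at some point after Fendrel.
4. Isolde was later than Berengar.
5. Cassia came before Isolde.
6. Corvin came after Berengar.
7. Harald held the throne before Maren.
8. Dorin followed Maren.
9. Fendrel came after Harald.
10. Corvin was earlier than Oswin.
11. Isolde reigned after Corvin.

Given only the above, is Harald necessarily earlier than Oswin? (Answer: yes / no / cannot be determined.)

Chain the constraints: Harald → Fendrel → Berengar → Corvin → Oswin. Each link is directly stated, so Harald comes before Oswin.

yes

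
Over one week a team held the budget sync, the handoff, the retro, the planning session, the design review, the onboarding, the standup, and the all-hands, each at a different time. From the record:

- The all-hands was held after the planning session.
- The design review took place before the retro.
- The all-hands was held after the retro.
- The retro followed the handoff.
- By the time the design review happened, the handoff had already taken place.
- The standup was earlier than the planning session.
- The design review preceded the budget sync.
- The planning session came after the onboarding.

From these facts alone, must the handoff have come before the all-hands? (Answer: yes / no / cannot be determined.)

Chain the constraints: the handoff → the retro → the all-hands. Each link is directly stated, so the handoff comes before the all-hands.

yes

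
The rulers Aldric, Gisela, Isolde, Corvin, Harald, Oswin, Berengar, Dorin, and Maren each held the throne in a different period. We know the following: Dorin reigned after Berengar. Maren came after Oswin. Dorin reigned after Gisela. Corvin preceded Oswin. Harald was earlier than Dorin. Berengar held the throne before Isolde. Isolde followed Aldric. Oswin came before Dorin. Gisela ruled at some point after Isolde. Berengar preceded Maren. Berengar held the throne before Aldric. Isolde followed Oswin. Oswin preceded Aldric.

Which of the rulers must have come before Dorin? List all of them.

Aldric, Berengar, Corvin, Gisela, Harald, Isolde, Oswin

Directly stated before Dorin: Berengar, Gisela, Harald, and Oswin.
Aldric reaches Dorin via Aldric → Isolde → Gisela → Dorin.
Corvin reaches Dorin via Corvin → Oswin → Dorin.
Isolde reaches Dorin via Isolde → Gisela → Dorin.
No chain forces Maren ahead of Dorin.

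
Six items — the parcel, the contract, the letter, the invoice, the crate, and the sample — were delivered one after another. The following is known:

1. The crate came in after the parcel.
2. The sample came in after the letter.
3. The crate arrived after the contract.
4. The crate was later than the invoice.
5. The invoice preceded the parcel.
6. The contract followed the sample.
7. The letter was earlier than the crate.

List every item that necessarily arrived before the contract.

Directly stated before the contract: the sample.
The letter reaches the contract via the letter → the sample → the contract.
No chain forces the invoice (or any of the others) ahead of the contract.

the letter, the sample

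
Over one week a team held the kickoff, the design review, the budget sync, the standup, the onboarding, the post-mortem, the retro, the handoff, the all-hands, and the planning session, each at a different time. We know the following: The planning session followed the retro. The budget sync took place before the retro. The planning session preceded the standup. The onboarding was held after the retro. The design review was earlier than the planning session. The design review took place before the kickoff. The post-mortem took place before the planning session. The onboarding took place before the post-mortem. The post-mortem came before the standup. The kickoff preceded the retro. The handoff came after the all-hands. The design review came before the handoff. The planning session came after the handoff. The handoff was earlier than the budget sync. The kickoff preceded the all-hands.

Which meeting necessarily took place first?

The design review has a chain of constraints placing it before every other meeting, so the design review must be first.

the design review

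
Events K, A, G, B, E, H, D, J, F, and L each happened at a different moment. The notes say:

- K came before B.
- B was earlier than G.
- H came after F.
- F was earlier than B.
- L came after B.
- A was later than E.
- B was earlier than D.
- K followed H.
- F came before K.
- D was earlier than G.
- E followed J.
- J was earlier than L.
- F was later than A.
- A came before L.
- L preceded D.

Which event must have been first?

J has a chain of constraints placing it before every other event, so J must be first.

J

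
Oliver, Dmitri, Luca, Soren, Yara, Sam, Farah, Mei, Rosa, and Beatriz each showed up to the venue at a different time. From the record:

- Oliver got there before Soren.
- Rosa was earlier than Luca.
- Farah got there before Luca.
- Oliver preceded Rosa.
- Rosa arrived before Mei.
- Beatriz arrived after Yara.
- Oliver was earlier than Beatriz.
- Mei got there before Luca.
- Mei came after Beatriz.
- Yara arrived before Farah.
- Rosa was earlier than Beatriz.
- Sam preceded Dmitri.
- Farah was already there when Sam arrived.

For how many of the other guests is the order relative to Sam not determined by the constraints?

6

Forced before Sam: Farah and Yara; forced after Sam: Dmitri.
That leaves Beatriz, Luca, Mei, Oliver, Rosa, and Soren with no forced order relative to Sam — 6.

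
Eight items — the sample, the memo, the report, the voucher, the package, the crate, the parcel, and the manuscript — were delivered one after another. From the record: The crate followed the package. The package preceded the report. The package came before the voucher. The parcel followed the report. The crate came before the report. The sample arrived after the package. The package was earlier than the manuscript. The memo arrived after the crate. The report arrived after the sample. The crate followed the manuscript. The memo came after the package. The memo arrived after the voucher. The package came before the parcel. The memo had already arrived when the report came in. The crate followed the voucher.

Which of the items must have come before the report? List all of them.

the crate, the manuscript, the memo, the package, the sample, the voucher

Directly stated before the report: the crate, the memo, the package, and the sample.
The manuscript reaches the report via the manuscript → the crate → the report.
The voucher reaches the report via the voucher → the crate → the report.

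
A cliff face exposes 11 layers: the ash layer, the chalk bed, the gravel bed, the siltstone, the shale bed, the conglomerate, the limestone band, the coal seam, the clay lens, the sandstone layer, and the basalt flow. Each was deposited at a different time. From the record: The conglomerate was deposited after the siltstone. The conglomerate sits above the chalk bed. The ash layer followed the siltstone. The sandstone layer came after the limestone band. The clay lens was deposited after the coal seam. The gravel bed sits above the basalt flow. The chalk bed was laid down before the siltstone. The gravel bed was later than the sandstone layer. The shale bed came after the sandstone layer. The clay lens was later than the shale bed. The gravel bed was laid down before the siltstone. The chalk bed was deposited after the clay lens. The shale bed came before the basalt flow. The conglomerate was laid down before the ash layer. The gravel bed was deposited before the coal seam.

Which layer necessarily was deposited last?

the ash layer

Every other layer has a chain of constraints placing it before the ash layer, so the ash layer is last.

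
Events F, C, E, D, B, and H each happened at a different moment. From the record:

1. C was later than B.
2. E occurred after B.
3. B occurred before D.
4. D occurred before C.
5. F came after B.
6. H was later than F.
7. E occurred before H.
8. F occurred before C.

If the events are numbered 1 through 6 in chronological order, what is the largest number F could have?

F must come before C and H — 2 events forced after it.
Everything else can be placed before F in some valid order, so F can sit as late as position 6 − 2 = 4.

4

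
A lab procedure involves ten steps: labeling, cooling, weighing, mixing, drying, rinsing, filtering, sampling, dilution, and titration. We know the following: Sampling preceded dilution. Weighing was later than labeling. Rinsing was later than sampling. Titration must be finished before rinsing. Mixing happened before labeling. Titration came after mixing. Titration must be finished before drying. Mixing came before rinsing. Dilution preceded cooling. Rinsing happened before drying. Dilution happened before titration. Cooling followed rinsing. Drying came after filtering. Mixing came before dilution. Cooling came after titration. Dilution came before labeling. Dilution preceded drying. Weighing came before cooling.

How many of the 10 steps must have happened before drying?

6

Directly stated before drying: dilution, filtering, rinsing, and titration.
Mixing reaches drying via mixing → dilution → drying.
Sampling reaches drying via sampling → dilution → drying.
That's dilution, filtering, mixing, rinsing, sampling, and titration — 6 in all.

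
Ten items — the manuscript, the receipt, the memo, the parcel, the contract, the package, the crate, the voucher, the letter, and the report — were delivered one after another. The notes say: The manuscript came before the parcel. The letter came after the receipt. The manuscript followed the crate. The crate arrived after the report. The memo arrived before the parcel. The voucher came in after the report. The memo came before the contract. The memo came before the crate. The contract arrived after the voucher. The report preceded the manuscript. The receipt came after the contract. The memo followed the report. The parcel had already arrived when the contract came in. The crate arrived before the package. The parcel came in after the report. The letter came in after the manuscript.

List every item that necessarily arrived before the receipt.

the contract, the crate, the manuscript, the memo, the parcel, the report, the voucher

Directly stated before the receipt: the contract.
The crate reaches the receipt via the crate → the manuscript → the parcel → the contract → the receipt.
The manuscript reaches the receipt via the manuscript → the parcel → the contract → the receipt.
The memo reaches the receipt via the memo → the contract → the receipt.
Likewise the parcel, the report, and the voucher each reach the receipt by chaining the stated constraints.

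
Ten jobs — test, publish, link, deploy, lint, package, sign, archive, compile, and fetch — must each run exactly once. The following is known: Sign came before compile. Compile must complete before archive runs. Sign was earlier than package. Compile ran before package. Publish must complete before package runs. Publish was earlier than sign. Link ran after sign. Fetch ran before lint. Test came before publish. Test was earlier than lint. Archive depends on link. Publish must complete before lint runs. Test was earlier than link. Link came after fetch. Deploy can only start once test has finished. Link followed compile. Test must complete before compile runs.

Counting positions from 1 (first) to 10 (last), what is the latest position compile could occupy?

7

Compile must come before archive, link, and package — 3 stages forced after it.
Everything else can be placed before compile in some valid order, so compile can sit as late as position 10 − 3 = 7.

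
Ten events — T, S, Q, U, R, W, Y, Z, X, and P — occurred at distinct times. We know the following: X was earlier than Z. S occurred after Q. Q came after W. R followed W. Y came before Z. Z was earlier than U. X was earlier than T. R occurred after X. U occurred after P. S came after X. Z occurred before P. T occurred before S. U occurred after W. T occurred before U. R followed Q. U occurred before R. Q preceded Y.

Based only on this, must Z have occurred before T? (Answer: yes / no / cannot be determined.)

cannot be determined

No chain of stated constraints runs from Z to T, and none runs from T to Z either.
So the relative order of Z and T is not fixed by the given facts.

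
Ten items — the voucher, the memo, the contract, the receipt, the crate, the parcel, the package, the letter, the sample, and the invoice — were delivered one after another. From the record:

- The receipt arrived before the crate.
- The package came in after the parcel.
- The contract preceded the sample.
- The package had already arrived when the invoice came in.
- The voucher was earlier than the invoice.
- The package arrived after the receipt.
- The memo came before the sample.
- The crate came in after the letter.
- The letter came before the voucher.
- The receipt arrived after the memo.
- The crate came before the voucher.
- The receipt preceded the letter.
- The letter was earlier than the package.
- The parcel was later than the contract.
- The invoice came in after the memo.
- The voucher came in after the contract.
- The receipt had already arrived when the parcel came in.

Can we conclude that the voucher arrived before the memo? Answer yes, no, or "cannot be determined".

Tracing the constraints gives the memo → the receipt → the crate → the voucher, so the memo must come before the voucher.
That means the voucher cannot be before the memo.

no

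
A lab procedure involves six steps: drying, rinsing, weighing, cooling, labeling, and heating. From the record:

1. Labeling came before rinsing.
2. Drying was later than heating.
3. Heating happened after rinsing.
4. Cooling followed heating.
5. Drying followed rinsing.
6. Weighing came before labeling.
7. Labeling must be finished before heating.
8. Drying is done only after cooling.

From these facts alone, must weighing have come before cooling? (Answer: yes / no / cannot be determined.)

yes

Chain the constraints: weighing → labeling → heating → cooling. Each link is directly stated, so weighing comes before cooling.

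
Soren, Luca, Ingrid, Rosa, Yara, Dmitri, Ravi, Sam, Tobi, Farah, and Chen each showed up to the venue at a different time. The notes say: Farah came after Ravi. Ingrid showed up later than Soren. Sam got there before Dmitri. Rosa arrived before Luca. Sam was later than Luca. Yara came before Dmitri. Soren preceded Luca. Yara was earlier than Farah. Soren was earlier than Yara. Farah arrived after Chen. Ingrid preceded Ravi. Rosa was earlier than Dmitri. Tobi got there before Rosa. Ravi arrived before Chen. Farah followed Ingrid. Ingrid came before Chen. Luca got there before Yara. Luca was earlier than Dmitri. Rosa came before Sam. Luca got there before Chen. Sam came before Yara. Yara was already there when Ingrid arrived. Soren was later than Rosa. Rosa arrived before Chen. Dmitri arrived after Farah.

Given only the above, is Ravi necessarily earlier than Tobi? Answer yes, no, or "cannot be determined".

Tracing the constraints gives Tobi → Rosa → Soren → Ingrid → Ravi, so Tobi must come before Ravi.
That means Ravi cannot be before Tobi.

no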